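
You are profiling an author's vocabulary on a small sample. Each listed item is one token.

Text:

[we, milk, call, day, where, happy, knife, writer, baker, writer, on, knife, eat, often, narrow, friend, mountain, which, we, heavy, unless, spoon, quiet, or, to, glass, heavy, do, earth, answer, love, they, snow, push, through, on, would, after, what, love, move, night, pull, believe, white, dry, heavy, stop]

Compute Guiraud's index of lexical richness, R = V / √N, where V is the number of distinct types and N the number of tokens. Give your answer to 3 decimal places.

5.918

N = 48, V = 41.
√N = 6.928203
R = 41 / 6.928203 = 5.918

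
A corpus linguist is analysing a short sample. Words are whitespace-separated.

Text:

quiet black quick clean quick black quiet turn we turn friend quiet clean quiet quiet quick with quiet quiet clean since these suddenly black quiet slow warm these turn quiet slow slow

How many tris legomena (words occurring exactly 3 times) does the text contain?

Frequencies: quiet:9, black:3, quick:3, clean:3, turn:3, slow:3, these:2, we:1, friend:1, with:1, since:1, suddenly:1, warm:1
Words with frequency 3: black, clean, quick, slow, turn

5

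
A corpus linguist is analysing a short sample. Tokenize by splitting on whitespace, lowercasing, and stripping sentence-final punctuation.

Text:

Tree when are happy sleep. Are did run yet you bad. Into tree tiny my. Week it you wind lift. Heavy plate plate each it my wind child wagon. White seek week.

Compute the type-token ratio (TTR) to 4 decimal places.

N = 32 tokens, V = 24 types.
TTR = V / N = 24 / 32 = 0.7500

0.7500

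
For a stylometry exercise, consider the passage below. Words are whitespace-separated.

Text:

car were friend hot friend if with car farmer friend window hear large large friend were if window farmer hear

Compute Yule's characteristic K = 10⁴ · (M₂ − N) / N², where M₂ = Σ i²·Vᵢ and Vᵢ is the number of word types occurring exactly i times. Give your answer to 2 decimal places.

Frequencies: friend:4, car:2, were:2, if:2, farmer:2, window:2, hear:2, large:2, hot:1, with:1
N = 20. Frequency spectrum: V_1=2, V_2=7, V_4=1
M₂ = 1²·2 + 2²·7 + 4²·1 = 46
K = 10000 × (46 − 20) / 20² = 650.00

650.00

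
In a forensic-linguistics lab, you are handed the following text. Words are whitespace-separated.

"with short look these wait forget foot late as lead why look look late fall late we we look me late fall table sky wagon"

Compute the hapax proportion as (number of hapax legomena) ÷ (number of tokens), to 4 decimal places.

0.5200

Frequencies: look:4, late:4, fall:2, we:2, with:1, short:1, these:1, wait:1, forget:1, foot:1, as:1, lead:1, why:1, me:1, table:1, sky:1, wagon:1
Hapax count = 13; token count = 25.
Ratio = 13 / 25 = 0.5200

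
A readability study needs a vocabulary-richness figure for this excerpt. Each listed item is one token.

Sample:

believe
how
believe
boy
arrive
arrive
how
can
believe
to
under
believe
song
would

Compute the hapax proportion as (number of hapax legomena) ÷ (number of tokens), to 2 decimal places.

Frequencies: believe:4, how:2, arrive:2, boy:1, can:1, to:1, under:1, song:1, would:1
Hapax count = 6; token count = 14.
Ratio = 6 / 14 = 0.43

0.43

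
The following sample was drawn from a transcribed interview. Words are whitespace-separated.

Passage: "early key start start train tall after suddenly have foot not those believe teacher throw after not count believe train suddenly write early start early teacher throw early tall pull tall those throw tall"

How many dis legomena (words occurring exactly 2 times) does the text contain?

7

Frequencies: early:4, tall:4, start:3, throw:3, train:2, after:2, suddenly:2, not:2, those:2, believe:2, teacher:2, key:1, have:1, foot:1, count:1, write:1, pull:1
Words with frequency 2: after, believe, not, suddenly, teacher, those, train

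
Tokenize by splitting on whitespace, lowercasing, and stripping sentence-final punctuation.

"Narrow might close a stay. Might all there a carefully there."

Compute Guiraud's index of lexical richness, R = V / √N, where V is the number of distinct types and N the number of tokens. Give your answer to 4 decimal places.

N = 11, V = 8.
√N = 3.316625
R = 8 / 3.316625 = 2.4121

2.4121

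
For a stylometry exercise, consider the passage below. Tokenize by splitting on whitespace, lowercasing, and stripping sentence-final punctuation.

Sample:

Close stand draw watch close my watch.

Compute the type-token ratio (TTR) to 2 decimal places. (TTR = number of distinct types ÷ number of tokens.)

0.71

N = 7 tokens, V = 5 types.
TTR = V / N = 5 / 7 = 0.71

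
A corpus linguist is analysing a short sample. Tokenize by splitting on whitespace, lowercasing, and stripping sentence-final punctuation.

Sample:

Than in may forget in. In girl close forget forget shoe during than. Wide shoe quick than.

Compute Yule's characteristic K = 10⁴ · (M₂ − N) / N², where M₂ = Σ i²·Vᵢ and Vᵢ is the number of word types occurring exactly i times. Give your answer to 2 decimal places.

Frequencies: than:3, in:3, forget:3, shoe:2, may:1, girl:1, close:1, during:1, wide:1, quick:1
N = 17. Frequency spectrum: V_1=6, V_2=1, V_3=3
M₂ = 1²·6 + 2²·1 + 3²·3 = 37
K = 10000 × (37 − 17) / 17² = 692.04

692.04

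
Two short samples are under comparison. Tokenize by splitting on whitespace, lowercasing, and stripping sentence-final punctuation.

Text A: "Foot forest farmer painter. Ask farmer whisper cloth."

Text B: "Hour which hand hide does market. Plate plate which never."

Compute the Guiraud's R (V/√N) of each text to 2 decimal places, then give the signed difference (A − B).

A: V=7, N=8, R=2.47
B: V=8, N=10, R=2.53
Difference = 2.47 − 2.53 = -0.06

-0.06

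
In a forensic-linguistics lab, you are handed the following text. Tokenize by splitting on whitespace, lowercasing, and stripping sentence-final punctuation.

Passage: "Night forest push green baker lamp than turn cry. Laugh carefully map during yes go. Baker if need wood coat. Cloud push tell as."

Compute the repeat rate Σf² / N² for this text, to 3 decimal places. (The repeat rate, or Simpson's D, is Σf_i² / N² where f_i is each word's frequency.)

0.049

Frequencies: push:2, baker:2, night:1, forest:1, green:1, lamp:1, than:1, turn:1, cry:1, laugh:1, carefully:1, map:1, during:1, yes:1, go:1, if:1, need:1, wood:1, coat:1, cloud:1, … (2 more, each freq 1)
Σf² = 28; N² = 576
Repeat rate = 28 / 576 = 0.049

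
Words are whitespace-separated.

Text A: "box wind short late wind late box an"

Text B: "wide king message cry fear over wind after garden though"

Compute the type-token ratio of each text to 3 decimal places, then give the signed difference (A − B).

-0.375

TTR(A) = 5/8 = 0.625
TTR(B) = 10/10 = 1.000
Difference = 0.625 − 1.000 = -0.375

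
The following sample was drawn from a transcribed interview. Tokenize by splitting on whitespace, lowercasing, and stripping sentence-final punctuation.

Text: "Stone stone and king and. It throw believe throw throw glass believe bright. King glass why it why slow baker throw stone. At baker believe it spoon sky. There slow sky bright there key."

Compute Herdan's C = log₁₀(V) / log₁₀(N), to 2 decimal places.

N = 34, V = 16.
log₁₀(V) = 1.204120, log₁₀(N) = 1.531479
C = 1.204120 / 1.531479 = 0.79

0.79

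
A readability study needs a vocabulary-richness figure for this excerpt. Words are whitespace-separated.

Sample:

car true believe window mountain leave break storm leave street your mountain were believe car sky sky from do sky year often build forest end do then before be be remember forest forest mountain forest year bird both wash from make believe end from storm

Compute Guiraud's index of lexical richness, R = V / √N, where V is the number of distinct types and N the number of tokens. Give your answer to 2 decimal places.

4.02

N = 45, V = 27.
√N = 6.708204
R = 27 / 6.708204 = 4.02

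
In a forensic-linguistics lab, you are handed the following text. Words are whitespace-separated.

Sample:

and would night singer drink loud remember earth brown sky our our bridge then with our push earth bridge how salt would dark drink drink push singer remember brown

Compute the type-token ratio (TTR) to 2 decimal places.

N = 29 tokens, V = 18 types.
TTR = V / N = 18 / 29 = 0.62

0.62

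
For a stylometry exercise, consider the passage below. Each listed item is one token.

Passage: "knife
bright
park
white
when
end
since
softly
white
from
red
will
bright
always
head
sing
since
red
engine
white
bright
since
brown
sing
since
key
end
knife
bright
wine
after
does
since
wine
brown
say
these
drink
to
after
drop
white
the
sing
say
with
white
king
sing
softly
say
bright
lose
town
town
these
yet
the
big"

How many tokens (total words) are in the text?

Tokens: knife, bright, park, white, when, end, since, softly, white, from, red, will, bright, always, head, sing, since, red, engine, white, bright, since, brown, sing, since, key, end, knife, bright, wine, after, does, since, wine, brown, say, these, drink, to, after, drop, white, the, sing, say, with, white, king, sing, softly, say, bright, lose, town, town, these, yet, the, big
N = 59

59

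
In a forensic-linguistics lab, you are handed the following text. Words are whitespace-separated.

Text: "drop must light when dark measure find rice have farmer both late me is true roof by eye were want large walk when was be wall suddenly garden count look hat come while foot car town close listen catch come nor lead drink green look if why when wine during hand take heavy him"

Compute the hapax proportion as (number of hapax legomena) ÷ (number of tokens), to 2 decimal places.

Frequencies: when:3, look:2, come:2, drop:1, must:1, light:1, dark:1, measure:1, find:1, rice:1, have:1, farmer:1, both:1, late:1, me:1, is:1, true:1, roof:1, by:1, eye:1, … (30 more, each freq 1)
Hapax count = 47; token count = 54.
Ratio = 47 / 54 = 0.87

0.87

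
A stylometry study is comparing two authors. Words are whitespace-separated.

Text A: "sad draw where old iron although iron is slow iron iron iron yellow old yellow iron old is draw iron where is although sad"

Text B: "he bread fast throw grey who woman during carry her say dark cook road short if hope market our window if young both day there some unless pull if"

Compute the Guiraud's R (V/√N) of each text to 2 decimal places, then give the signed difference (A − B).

-3.17

A: V=9, N=24, R=1.84
B: V=27, N=29, R=5.01
Difference = 1.84 − 5.01 = -3.17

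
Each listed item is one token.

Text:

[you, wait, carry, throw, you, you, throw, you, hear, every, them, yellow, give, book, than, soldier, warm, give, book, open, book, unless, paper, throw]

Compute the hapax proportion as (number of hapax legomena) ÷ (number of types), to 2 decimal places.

Frequencies: you:4, throw:3, book:3, give:2, wait:1, carry:1, hear:1, every:1, them:1, yellow:1, than:1, soldier:1, warm:1, open:1, unless:1, paper:1
Hapax count = 12; type count = 16.
Ratio = 12 / 16 = 0.75

0.75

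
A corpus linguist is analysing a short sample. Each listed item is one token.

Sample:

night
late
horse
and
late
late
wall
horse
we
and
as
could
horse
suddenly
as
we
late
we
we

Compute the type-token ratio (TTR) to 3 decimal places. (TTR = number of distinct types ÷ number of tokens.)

N = 19 tokens, V = 9 types.
TTR = V / N = 9 / 19 = 0.474

0.474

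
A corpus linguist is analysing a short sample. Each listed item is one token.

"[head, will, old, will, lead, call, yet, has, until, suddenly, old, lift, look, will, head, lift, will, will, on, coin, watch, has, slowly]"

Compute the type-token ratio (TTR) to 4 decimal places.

0.6522

N = 23 tokens, V = 15 types.
TTR = V / N = 15 / 23 = 0.6522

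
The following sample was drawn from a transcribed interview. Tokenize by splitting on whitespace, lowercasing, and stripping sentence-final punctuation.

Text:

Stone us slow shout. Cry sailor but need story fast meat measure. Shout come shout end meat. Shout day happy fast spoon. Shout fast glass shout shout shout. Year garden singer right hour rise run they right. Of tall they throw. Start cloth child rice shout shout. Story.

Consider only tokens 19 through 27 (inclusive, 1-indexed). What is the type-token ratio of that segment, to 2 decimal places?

Segment tokens 19–27: day, happy, fast, spoon, shout, fast, glass, shout, shout
Segment N = 9, segment V = 6.
TTR = 6 / 9 = 0.67

0.67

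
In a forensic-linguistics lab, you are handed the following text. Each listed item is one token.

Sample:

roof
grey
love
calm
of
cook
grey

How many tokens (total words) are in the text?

Tokens: roof, grey, love, calm, of, cook, grey
N = 7

7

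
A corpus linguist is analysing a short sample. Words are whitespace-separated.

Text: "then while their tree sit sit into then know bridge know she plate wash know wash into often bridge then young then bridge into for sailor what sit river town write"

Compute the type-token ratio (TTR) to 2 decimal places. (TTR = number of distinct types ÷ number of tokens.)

N = 31 tokens, V = 19 types.
TTR = V / N = 19 / 31 = 0.61

0.61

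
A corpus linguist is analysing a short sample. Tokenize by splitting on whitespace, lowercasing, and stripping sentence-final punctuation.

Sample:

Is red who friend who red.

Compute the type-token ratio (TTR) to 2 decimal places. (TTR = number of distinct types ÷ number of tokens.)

0.67

N = 6 tokens, V = 4 types.
TTR = V / N = 4 / 6 = 0.67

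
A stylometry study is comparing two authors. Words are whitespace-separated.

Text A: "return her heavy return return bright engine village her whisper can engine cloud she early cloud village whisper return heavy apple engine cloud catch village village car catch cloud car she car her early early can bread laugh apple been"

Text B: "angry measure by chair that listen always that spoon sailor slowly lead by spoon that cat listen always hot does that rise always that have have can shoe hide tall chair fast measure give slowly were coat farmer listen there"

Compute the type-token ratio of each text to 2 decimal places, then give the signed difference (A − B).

TTR(A) = 17/40 = 0.43
TTR(B) = 26/40 = 0.65
Difference = 0.43 − 0.65 = -0.22

-0.22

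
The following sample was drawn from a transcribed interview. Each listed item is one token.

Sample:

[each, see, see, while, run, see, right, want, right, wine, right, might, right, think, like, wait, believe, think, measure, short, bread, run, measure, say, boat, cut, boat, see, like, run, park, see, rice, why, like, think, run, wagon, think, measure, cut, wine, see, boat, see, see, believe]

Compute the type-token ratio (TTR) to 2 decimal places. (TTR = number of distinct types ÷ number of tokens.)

0.47

N = 47 tokens, V = 22 types.
TTR = V / N = 22 / 47 = 0.47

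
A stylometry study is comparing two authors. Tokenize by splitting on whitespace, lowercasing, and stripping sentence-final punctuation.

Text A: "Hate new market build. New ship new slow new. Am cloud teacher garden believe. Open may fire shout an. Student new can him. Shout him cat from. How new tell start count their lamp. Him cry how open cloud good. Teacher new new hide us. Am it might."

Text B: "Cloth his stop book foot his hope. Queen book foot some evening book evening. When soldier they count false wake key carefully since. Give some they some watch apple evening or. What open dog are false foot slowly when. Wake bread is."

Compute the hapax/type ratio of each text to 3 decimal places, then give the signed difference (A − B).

0.068

A: hapax=25, V=33, ratio=0.758
B: hapax=20, V=29, ratio=0.690
Difference = 0.758 − 0.690 = 0.068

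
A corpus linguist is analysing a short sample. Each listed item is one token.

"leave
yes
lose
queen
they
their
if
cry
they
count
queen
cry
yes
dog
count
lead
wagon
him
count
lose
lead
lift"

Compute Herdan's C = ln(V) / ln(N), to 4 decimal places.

0.8538

N = 22, V = 14.
ln(V) = 2.639057, ln(N) = 3.091042
C = 2.639057 / 3.091042 = 0.8538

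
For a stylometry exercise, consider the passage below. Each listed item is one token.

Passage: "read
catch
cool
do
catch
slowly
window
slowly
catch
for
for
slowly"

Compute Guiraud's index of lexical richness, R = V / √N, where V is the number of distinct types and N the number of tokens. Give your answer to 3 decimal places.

2.021

N = 12, V = 7.
√N = 3.464102
R = 7 / 3.464102 = 2.021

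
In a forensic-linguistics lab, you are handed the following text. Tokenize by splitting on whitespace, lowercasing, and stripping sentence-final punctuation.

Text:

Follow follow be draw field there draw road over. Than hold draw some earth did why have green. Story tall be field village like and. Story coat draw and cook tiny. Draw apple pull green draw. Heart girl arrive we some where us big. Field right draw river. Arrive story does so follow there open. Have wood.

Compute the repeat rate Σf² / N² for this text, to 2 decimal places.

Frequencies: draw:7, follow:3, field:3, story:3, be:2, there:2, some:2, have:2, green:2, and:2, arrive:2, road:1, over:1, than:1, hold:1, earth:1, did:1, why:1, tall:1, village:1, … (18 more, each freq 1)
Σf² = 131; N² = 3249
Repeat rate = 131 / 3249 = 0.04

0.04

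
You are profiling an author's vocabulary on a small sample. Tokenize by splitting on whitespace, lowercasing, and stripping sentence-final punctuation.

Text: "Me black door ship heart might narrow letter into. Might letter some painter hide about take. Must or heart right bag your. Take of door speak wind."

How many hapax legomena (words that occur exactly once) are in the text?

Frequencies: door:2, heart:2, might:2, letter:2, take:2, me:1, black:1, ship:1, narrow:1, into:1, some:1, painter:1, hide:1, about:1, must:1, or:1, right:1, bag:1, your:1, of:1, … (2 more, each freq 1)
Hapax (freq=1): about, bag, black, hide, into, me, must, narrow, of, or, painter, right, ship, some, speak, wind, your

17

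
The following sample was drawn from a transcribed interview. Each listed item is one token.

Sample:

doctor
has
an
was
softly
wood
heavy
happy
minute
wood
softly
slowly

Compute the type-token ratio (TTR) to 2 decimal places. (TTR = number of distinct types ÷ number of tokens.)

N = 12 tokens, V = 10 types.
TTR = V / N = 10 / 12 = 0.83

0.83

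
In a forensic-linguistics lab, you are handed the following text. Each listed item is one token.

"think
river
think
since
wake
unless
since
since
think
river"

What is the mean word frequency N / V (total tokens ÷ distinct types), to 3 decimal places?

N = 10 tokens, V = 5 types.
Mean frequency = N / V = 10 / 5 = 2.000

2.000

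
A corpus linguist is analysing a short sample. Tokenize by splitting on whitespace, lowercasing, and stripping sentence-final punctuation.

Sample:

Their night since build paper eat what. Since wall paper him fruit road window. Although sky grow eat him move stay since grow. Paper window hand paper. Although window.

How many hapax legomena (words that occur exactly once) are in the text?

Frequencies: paper:4, since:3, window:3, eat:2, him:2, although:2, grow:2, their:1, night:1, build:1, what:1, wall:1, fruit:1, road:1, sky:1, move:1, stay:1, hand:1
Hapax (freq=1): build, fruit, hand, move, night, road, sky, stay, their, wall, what

11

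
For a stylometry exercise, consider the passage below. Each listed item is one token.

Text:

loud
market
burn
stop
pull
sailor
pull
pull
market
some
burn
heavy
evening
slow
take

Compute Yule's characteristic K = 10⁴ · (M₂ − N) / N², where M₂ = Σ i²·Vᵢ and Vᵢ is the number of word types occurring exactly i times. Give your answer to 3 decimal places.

Frequencies: pull:3, market:2, burn:2, loud:1, stop:1, sailor:1, some:1, heavy:1, evening:1, slow:1, take:1
N = 15. Frequency spectrum: V_1=8, V_2=2, V_3=1
M₂ = 1²·8 + 2²·2 + 3²·1 = 25
K = 10000 × (25 − 15) / 15² = 444.444

444.444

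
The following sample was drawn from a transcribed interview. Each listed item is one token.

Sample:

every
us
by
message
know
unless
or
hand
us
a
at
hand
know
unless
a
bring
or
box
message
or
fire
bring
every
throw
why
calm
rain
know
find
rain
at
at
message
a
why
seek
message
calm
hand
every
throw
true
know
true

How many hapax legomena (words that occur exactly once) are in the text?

Frequencies: message:4, know:4, every:3, or:3, hand:3, a:3, at:3, us:2, unless:2, bring:2, throw:2, why:2, calm:2, rain:2, true:2, by:1, box:1, fire:1, find:1, seek:1
Hapax (freq=1): box, by, find, fire, seek

5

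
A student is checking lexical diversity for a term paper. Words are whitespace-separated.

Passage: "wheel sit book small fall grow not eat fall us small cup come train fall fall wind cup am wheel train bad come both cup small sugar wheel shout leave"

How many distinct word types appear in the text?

19

Distinct types: {am, bad, book, both, come, cup, eat, fall, grow, leave, not, shout, sit, small, sugar, train, us, wheel, wind}
V = 19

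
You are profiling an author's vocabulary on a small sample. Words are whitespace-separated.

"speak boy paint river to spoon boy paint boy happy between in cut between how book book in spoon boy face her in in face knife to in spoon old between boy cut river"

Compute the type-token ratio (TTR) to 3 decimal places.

0.471

N = 34 tokens, V = 16 types.
TTR = V / N = 16 / 34 = 0.471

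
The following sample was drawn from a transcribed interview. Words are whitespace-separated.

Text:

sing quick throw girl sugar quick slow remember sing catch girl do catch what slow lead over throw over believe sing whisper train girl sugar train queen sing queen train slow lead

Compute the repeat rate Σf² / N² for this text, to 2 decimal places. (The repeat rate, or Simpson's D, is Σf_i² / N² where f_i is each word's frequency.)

Frequencies: sing:4, girl:3, slow:3, train:3, quick:2, throw:2, sugar:2, catch:2, lead:2, over:2, queen:2, remember:1, do:1, what:1, believe:1, whisper:1
Σf² = 76; N² = 1024
Repeat rate = 76 / 1024 = 0.07

0.07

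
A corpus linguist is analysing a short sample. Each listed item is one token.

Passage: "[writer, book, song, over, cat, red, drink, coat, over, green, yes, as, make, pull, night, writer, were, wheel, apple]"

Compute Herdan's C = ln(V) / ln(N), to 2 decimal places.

0.96

N = 19, V = 17.
ln(V) = 2.833213, ln(N) = 2.944439
C = 2.833213 / 2.944439 = 0.96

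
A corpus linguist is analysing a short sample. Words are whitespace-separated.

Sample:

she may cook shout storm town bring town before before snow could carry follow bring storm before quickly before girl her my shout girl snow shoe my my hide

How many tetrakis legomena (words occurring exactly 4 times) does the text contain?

1

Frequencies: before:4, my:3, shout:2, storm:2, town:2, bring:2, snow:2, girl:2, she:1, may:1, cook:1, could:1, carry:1, follow:1, quickly:1, her:1, shoe:1, hide:1
Words with frequency 4: before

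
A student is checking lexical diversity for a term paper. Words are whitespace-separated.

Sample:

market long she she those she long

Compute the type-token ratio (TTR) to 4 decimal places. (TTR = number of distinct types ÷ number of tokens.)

N = 7 tokens, V = 4 types.
TTR = V / N = 4 / 7 = 0.5714

0.5714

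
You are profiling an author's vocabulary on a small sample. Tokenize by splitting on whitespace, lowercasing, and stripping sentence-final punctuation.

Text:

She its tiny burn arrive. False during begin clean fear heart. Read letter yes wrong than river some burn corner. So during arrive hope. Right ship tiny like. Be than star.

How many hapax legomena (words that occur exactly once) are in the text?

Frequencies: tiny:2, burn:2, arrive:2, during:2, than:2, she:1, its:1, false:1, begin:1, clean:1, fear:1, heart:1, read:1, letter:1, yes:1, wrong:1, river:1, some:1, corner:1, so:1, … (6 more, each freq 1)
Hapax (freq=1): be, begin, clean, corner, false, fear, heart, hope, its, letter, like, read, right, river, she, ship, so, some, star, wrong, yes

21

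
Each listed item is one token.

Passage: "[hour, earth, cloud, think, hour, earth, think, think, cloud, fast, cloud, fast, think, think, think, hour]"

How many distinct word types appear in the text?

5

Distinct types: {cloud, earth, fast, hour, think}
V = 5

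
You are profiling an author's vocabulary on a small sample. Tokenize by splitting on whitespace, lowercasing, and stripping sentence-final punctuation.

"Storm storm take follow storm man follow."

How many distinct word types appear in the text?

Distinct types: {follow, man, storm, take}
V = 4

4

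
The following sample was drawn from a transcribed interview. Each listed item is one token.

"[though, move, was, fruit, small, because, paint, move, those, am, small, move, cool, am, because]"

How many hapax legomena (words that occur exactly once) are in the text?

Frequencies: move:3, small:2, because:2, am:2, though:1, was:1, fruit:1, paint:1, those:1, cool:1
Hapax (freq=1): cool, fruit, paint, those, though, was

6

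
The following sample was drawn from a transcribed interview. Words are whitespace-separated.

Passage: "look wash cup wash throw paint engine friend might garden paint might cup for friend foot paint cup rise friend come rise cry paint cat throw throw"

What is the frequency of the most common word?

4

Frequencies: paint:4, cup:3, throw:3, friend:3, wash:2, might:2, rise:2, look:1, engine:1, garden:1, for:1, foot:1, come:1, cry:1, cat:1
Most common: 'paint' with frequency 4.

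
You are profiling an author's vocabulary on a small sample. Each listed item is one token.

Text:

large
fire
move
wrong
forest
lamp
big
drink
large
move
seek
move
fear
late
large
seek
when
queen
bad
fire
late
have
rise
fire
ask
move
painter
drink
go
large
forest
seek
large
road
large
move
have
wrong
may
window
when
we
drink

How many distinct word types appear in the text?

23

Distinct types: {ask, bad, big, drink, fear, fire, forest, go, have, lamp, large, late, may, move, painter, queen, rise, road, seek, we, when, window, wrong}
V = 23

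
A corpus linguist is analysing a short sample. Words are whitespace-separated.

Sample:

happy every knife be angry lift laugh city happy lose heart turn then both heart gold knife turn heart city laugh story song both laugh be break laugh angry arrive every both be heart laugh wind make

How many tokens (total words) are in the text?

37

Tokens: happy, every, knife, be, angry, lift, laugh, city, happy, lose, heart, turn, then, both, heart, gold, knife, turn, heart, city, laugh, story, song, both, laugh, be, break, laugh, angry, arrive, every, both, be, heart, laugh, wind, make
N = 37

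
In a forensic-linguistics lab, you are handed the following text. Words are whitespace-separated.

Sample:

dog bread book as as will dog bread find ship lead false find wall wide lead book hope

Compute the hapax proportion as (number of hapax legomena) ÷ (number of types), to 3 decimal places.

Frequencies: dog:2, bread:2, book:2, as:2, find:2, lead:2, will:1, ship:1, false:1, wall:1, wide:1, hope:1
Hapax count = 6; type count = 12.
Ratio = 6 / 12 = 0.500

0.500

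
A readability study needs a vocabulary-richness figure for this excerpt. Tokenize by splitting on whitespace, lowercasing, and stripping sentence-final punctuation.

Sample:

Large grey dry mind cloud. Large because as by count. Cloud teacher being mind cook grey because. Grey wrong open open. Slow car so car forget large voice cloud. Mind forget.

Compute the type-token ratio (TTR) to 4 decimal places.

0.6129

N = 31 tokens, V = 19 types.
TTR = V / N = 19 / 31 = 0.6129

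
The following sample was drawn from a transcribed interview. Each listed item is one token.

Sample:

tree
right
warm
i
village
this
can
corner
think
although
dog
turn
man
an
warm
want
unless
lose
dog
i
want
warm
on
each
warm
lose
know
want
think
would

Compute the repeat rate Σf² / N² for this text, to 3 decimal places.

Frequencies: warm:4, want:3, i:2, think:2, dog:2, lose:2, tree:1, right:1, village:1, this:1, can:1, corner:1, although:1, turn:1, man:1, an:1, unless:1, on:1, each:1, know:1, … (1 more, each freq 1)
Σf² = 56; N² = 900
Repeat rate = 56 / 900 = 0.062

0.062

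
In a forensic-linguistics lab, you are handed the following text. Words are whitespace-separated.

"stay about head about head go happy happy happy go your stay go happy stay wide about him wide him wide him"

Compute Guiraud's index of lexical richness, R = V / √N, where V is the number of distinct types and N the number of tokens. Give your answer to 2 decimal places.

1.71

N = 22, V = 8.
√N = 4.690416
R = 8 / 4.690416 = 1.71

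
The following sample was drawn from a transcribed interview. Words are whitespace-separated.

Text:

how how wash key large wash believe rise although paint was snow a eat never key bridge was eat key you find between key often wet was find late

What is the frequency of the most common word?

4

Frequencies: key:4, was:3, how:2, wash:2, eat:2, find:2, large:1, believe:1, rise:1, although:1, paint:1, snow:1, a:1, never:1, bridge:1, you:1, between:1, often:1, wet:1, late:1
Most common: 'key' with frequency 4.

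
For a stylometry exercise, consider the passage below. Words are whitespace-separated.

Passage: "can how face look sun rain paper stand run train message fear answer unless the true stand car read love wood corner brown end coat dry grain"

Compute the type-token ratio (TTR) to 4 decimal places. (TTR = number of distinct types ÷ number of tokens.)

0.9630

N = 27 tokens, V = 26 types.
TTR = V / N = 26 / 27 = 0.9630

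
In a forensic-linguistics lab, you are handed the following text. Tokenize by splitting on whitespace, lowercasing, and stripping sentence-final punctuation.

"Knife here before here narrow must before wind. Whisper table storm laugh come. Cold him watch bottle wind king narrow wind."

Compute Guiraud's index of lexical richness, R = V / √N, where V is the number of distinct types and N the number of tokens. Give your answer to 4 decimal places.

3.4915

N = 21, V = 16.
√N = 4.582576
R = 16 / 4.582576 = 3.4915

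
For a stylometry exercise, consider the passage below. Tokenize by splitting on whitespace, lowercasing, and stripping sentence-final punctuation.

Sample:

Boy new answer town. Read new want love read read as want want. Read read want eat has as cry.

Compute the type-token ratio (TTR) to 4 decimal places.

0.5500

N = 20 tokens, V = 11 types.
TTR = V / N = 11 / 20 = 0.5500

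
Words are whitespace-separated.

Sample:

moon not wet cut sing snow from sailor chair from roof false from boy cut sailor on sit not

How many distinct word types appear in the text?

14

Distinct types: {boy, chair, cut, false, from, moon, not, on, roof, sailor, sing, sit, snow, wet}
V = 14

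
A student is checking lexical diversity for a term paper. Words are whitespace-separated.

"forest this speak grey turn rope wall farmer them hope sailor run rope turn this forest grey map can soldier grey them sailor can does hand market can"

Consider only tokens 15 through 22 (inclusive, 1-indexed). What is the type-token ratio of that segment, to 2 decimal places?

0.88

Segment tokens 15–22: this, forest, grey, map, can, soldier, grey, them
Segment N = 8, segment V = 7.
TTR = 7 / 8 = 0.88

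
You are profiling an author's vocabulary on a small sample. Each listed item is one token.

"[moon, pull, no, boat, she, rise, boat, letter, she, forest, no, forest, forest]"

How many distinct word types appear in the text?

Distinct types: {boat, forest, letter, moon, no, pull, rise, she}
V = 8

8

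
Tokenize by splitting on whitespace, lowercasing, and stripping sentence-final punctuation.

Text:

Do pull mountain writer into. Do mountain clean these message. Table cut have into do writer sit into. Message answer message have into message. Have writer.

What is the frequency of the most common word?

4

Frequencies: into:4, message:4, do:3, writer:3, have:3, mountain:2, pull:1, clean:1, these:1, table:1, cut:1, sit:1, answer:1
Most common: 'into' with frequency 4.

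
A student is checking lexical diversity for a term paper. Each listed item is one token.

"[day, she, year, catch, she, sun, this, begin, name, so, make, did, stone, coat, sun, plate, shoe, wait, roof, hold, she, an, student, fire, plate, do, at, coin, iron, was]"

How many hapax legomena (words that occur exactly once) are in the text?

23

Frequencies: she:3, sun:2, plate:2, day:1, year:1, catch:1, this:1, begin:1, name:1, so:1, make:1, did:1, stone:1, coat:1, shoe:1, wait:1, roof:1, hold:1, an:1, student:1, … (6 more, each freq 1)
Hapax (freq=1): an, at, begin, catch, coat, coin, day, did, do, fire, hold, iron, make, name, roof, shoe, so, stone, student, this, wait, was, year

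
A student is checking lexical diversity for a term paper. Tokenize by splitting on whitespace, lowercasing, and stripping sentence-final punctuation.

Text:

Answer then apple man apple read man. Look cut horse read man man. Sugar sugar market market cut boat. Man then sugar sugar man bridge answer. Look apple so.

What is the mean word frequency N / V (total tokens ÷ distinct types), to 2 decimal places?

N = 29 tokens, V = 13 types.
Mean frequency = N / V = 29 / 13 = 2.23

2.23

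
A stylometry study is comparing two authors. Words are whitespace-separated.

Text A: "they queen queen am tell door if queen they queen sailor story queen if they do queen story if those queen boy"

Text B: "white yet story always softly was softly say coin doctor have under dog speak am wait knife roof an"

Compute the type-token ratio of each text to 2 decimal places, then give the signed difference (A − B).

-0.45

TTR(A) = 11/22 = 0.50
TTR(B) = 18/19 = 0.95
Difference = 0.50 − 0.95 = -0.45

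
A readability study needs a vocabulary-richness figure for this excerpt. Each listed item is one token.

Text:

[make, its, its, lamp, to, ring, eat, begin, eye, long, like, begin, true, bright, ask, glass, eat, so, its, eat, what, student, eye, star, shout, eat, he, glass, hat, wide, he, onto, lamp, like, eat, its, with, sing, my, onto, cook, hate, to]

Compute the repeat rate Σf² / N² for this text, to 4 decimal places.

Frequencies: eat:5, its:4, lamp:2, to:2, begin:2, eye:2, like:2, glass:2, he:2, onto:2, make:1, ring:1, long:1, true:1, bright:1, ask:1, so:1, what:1, student:1, star:1, … (8 more, each freq 1)
Σf² = 91; N² = 1849
Repeat rate = 91 / 1849 = 0.0492

0.0492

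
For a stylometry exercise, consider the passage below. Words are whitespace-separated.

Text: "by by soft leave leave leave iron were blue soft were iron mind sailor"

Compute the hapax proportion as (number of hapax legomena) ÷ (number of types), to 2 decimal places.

Frequencies: leave:3, by:2, soft:2, iron:2, were:2, blue:1, mind:1, sailor:1
Hapax count = 3; type count = 8.
Ratio = 3 / 8 = 0.38

0.38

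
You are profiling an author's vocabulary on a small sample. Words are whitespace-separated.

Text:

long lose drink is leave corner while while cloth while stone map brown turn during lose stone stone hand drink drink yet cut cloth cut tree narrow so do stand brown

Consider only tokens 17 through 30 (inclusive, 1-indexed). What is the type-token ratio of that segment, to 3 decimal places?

Segment tokens 17–30: stone, stone, hand, drink, drink, yet, cut, cloth, cut, tree, narrow, so, do, stand
Segment N = 14, segment V = 11.
TTR = 11 / 14 = 0.786

0.786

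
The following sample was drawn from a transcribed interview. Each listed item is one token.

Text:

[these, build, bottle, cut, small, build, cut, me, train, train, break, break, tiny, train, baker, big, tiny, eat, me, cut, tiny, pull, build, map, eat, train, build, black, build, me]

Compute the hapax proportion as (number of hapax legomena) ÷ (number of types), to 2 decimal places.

0.53

Frequencies: build:5, train:4, cut:3, me:3, tiny:3, break:2, eat:2, these:1, bottle:1, small:1, baker:1, big:1, pull:1, map:1, black:1
Hapax count = 8; type count = 15.
Ratio = 8 / 15 = 0.53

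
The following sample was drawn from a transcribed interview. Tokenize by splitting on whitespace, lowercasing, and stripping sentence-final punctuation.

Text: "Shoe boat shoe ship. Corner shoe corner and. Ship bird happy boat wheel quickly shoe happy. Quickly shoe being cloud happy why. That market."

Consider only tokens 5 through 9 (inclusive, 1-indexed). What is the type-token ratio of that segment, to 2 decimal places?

0.80

Segment tokens 5–9: corner, shoe, corner, and, ship
Segment N = 5, segment V = 4.
TTR = 4 / 5 = 0.80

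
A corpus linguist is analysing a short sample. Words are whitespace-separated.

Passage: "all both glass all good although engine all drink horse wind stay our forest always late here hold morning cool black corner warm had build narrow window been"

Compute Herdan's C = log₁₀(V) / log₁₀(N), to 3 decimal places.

N = 28, V = 26.
log₁₀(V) = 1.414973, log₁₀(N) = 1.447158
C = 1.414973 / 1.447158 = 0.978

0.978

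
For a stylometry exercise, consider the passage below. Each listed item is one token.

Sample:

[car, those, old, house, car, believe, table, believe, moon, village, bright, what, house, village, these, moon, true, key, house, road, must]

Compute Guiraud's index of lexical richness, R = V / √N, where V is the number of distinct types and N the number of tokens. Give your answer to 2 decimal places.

3.27

N = 21, V = 15.
√N = 4.582576
R = 15 / 4.582576 = 3.27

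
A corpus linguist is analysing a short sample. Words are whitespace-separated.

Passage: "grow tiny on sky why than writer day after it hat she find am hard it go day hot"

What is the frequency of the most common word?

2

Frequencies: day:2, it:2, grow:1, tiny:1, on:1, sky:1, why:1, than:1, writer:1, after:1, hat:1, she:1, find:1, am:1, hard:1, go:1, hot:1
Most common: 'day' with frequency 2.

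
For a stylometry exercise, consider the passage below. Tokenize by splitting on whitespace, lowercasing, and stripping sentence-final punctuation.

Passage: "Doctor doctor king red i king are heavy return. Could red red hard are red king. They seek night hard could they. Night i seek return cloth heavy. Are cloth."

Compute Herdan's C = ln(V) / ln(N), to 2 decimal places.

0.75

N = 30, V = 13.
ln(V) = 2.564949, ln(N) = 3.401197
C = 2.564949 / 3.401197 = 0.75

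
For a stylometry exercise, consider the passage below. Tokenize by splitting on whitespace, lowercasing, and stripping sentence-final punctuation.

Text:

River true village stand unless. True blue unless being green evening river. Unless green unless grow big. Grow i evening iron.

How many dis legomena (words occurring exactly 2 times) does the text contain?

5

Frequencies: unless:4, river:2, true:2, green:2, evening:2, grow:2, village:1, stand:1, blue:1, being:1, big:1, i:1, iron:1
Words with frequency 2: evening, green, grow, river, true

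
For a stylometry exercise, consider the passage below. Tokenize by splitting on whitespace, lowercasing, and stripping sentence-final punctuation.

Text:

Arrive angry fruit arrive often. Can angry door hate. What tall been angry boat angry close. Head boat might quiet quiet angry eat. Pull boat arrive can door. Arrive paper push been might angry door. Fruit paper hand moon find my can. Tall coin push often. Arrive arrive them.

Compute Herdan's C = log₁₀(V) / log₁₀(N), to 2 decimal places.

N = 49, V = 25.
log₁₀(V) = 1.397940, log₁₀(N) = 1.690196
C = 1.397940 / 1.690196 = 0.83

0.83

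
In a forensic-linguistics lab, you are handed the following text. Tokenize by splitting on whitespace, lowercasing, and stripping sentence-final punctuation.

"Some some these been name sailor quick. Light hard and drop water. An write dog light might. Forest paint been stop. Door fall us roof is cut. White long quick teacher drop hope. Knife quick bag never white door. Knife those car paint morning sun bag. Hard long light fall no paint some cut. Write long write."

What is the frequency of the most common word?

Frequencies: some:3, quick:3, light:3, write:3, paint:3, long:3, been:2, hard:2, drop:2, door:2, fall:2, cut:2, white:2, knife:2, bag:2, these:1, name:1, sailor:1, and:1, water:1, … (16 more, each freq 1)
Most common: 'some' with frequency 3.

3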